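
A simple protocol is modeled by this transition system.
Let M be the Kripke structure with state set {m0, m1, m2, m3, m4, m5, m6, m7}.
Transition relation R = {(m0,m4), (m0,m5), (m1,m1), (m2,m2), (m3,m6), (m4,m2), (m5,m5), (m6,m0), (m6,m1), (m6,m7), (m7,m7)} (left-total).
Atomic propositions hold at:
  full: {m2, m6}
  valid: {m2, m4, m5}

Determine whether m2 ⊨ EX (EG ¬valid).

Sat(¬valid) = {m0, m1, m3, m6, m7}
EG ¬valid: greatest fixpoint, start Z0 = {m0, m1, m3, m6, m7}, keep only states in Sat with some successor in Z. Z1 = {m1, m3, m6, m7}; fixed.
Sat(EG ¬valid) = {m1, m3, m6, m7}
Sat(EX (EG ¬valid)) = {s : some successor in {m1, m3, m6, m7}} = {m1, m3, m6, m7}
m2 ∉ Sat(EX (EG ¬valid)) = {m1, m3, m6, m7}, so the formula does not hold at m2.

No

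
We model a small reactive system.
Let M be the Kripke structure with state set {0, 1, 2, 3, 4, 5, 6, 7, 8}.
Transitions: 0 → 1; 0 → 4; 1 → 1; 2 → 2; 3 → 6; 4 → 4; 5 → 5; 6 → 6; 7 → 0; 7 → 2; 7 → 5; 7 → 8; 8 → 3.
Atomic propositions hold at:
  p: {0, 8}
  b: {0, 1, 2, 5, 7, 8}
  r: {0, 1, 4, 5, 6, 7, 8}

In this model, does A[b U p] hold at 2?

No

A[b U p]: least fixpoint, start Z0 = Sat(p) = {0, 8}, add states in Sat(b) with every successor in Z. Already a fixed point.
Sat(A[b U p]) = {0, 8}
2 ∉ Sat(A[b U p]) = {0, 8}, so the formula does not hold at 2.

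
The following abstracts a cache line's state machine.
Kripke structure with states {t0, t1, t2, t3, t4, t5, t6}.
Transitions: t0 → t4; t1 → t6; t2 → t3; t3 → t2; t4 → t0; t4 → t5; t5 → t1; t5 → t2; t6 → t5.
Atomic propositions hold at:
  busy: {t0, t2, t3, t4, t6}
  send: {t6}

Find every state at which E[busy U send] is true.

{t6}

E[busy U send]: least fixpoint, start Z0 = Sat(send) = {t6}, add states in Sat(busy) with some successor in Z. Already a fixed point.
Sat(E[busy U send]) = {t6}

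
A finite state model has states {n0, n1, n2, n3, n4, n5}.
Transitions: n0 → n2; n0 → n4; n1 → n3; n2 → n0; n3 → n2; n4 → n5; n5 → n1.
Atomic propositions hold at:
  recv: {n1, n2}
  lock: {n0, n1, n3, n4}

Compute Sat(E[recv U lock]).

{n0, n1, n2, n3, n4}

E[recv U lock]: least fixpoint, start Z0 = Sat(lock) = {n0, n1, n3, n4}, add states in Sat(recv) with some successor in Z. Z1 = {n0, n1, n2, n3, n4}; fixed.
Sat(E[recv U lock]) = {n0, n1, n2, n3, n4}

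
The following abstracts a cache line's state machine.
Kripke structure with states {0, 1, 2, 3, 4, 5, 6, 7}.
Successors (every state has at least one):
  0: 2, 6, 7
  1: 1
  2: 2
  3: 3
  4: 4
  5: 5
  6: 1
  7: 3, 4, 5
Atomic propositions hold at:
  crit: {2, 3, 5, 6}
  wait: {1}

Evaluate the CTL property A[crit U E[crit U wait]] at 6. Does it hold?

Yes

E[crit U wait]: least fixpoint, start Z0 = Sat(wait) = {1}, add states in Sat(crit) with some successor in Z. Z1 = {1, 6}; fixed.
Sat(E[crit U wait]) = {1, 6}
A[crit U E[crit U wait]]: least fixpoint, start Z0 = Sat(E[crit U wait]) = {1, 6}, add states in Sat(crit) with every successor in Z. Already a fixed point.
Sat(A[crit U E[crit U wait]]) = {1, 6}
6 ∈ Sat(A[crit U E[crit U wait]]) = {1, 6}, so the formula holds at 6.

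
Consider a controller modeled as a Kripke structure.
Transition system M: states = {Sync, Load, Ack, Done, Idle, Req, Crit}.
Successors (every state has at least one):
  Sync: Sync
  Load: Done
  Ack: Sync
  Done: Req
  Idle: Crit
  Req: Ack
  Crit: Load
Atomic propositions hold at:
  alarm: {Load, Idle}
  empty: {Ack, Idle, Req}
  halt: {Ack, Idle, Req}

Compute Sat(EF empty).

EF empty: least fixpoint, start Z0 = {Ack, Idle, Req}, add states with some successor in Z. Z1 = {Ack, Done, Idle, Req}; Z2 = {Load, Ack, Done, Idle, Req}; Z3 = {Load, Ack, Done, Idle, Req, Crit}; fixed.
Sat(EF empty) = {Load, Ack, Done, Idle, Req, Crit}

{Load, Ack, Done, Idle, Req, Crit}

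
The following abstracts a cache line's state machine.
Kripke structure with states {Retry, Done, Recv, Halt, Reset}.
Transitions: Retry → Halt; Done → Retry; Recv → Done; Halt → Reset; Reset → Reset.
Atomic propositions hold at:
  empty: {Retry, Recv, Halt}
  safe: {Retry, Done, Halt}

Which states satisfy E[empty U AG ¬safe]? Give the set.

Sat(¬safe) = {Recv, Reset}
AG ¬safe: greatest fixpoint, start Z0 = {Recv, Reset}, keep only states in Sat with every successor in Z. Z1 = {Reset}; fixed.
Sat(AG ¬safe) = {Reset}
E[empty U AG ¬safe]: least fixpoint, start Z0 = Sat(AG ¬safe) = {Reset}, add states in Sat(empty) with some successor in Z. Z1 = {Halt, Reset}; Z2 = {Retry, Halt, Reset}; fixed.
Sat(E[empty U AG ¬safe]) = {Retry, Halt, Reset}

{Retry, Halt, Reset}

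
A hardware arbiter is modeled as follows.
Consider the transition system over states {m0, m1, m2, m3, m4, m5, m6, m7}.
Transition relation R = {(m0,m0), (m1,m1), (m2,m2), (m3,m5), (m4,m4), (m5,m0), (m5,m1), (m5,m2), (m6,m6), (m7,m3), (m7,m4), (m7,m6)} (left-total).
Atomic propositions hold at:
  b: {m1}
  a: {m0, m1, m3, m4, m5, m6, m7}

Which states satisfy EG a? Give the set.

{m0, m1, m3, m4, m5, m6, m7}

EG a: greatest fixpoint, start Z0 = {m0, m1, m3, m4, m5, m6, m7}, keep only states in Sat with some successor in Z. Already a fixed point.
Sat(EG a) = {m0, m1, m3, m4, m5, m6, m7}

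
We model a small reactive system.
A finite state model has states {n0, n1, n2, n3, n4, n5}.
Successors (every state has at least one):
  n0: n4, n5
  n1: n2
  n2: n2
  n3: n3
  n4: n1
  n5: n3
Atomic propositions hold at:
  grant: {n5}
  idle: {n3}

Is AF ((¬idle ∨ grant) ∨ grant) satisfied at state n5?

Yes

Sat(¬idle) = {n0, n1, n2, n4, n5}
Sat(¬idle ∨ grant) = {n0, n1, n2, n4, n5}
Sat((¬idle ∨ grant) ∨ grant) = {n0, n1, n2, n4, n5}
AF ((¬idle ∨ grant) ∨ grant): least fixpoint, start Z0 = {n0, n1, n2, n4, n5}, add states with every successor in Z. Already a fixed point.
Sat(AF ((¬idle ∨ grant) ∨ grant)) = {n0, n1, n2, n4, n5}
n5 ∈ Sat(AF ((¬idle ∨ grant) ∨ grant)) = {n0, n1, n2, n4, n5}, so the formula holds at n5.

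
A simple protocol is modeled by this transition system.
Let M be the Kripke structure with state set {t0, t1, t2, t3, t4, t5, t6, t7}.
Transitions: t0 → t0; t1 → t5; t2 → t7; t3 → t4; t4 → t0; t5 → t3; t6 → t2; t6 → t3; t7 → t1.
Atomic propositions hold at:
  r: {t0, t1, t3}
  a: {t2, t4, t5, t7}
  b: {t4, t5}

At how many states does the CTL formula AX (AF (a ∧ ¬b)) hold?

1

Sat(¬b) = {t0, t1, t2, t3, t6, t7}
Sat(a ∧ ¬b) = {t2, t7}
AF (a ∧ ¬b): least fixpoint, start Z0 = {t2, t7}, add states with every successor in Z. Already a fixed point.
Sat(AF (a ∧ ¬b)) = {t2, t7}
Sat(AX (AF (a ∧ ¬b))) = {s : every successor in {t2, t7}} = {t2}
|Sat(AX (AF (a ∧ ¬b)))| = |{t2}| = 1.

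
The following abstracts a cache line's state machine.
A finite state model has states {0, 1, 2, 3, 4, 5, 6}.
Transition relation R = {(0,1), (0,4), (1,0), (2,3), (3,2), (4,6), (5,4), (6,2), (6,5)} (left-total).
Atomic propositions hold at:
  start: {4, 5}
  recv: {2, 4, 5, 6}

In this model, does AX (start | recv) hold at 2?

No

Sat(start | recv) = {2, 4, 5, 6}
Sat(AX (start | recv)) = {s : every successor in {2, 4, 5, 6}} = {3, 4, 5, 6}
2 ∉ Sat(AX (start | recv)) = {3, 4, 5, 6}, so the formula does not hold at 2.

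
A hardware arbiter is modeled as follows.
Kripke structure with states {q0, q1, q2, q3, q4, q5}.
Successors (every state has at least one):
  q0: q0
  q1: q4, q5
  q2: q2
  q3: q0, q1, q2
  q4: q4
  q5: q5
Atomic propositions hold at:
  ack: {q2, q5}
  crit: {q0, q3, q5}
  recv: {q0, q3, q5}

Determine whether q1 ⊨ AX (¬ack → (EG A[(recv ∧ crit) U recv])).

Sat(¬ack) = {q0, q1, q3, q4}
Sat(recv ∧ crit) = {q0, q3, q5}
A[(recv ∧ crit) U recv]: least fixpoint, start Z0 = Sat(recv) = {q0, q3, q5}, add states in Sat(recv ∧ crit) with every successor in Z. Already a fixed point.
Sat(A[(recv ∧ crit) U recv]) = {q0, q3, q5}
EG A[(recv ∧ crit) U recv]: greatest fixpoint, start Z0 = {q0, q3, q5}, keep only states in Sat with some successor in Z. Already a fixed point.
Sat(EG A[(recv ∧ crit) U recv]) = {q0, q3, q5}
Sat(¬ack → (EG A[(recv ∧ crit) U recv])) = {q0, q2, q3, q5}
Sat(AX (¬ack → (EG A[(recv ∧ crit) U recv]))) = {s : every successor in {q0, q2, q3, q5}} = {q0, q2, q5}
q1 ∉ Sat(AX (¬ack → (EG A[(recv ∧ crit) U recv]))) = {q0, q2, q5}, so the formula does not hold at q1.

No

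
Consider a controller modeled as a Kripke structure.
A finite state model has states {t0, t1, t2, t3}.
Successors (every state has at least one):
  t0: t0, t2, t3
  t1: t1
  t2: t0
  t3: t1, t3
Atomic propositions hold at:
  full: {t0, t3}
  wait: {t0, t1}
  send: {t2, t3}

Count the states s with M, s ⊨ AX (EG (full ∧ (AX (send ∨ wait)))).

1

Sat(send ∨ wait) = {t0, t1, t2, t3}
Sat(AX (send ∨ wait)) = {s : every successor in {t0, t1, t2, t3}} = {t0, t1, t2, t3}
Sat(full ∧ (AX (send ∨ wait))) = {t0, t3}
EG (full ∧ (AX (send ∨ wait))): greatest fixpoint, start Z0 = {t0, t3}, keep only states in Sat with some successor in Z. Already a fixed point.
Sat(EG (full ∧ (AX (send ∨ wait)))) = {t0, t3}
Sat(AX (EG (full ∧ (AX (send ∨ wait))))) = {s : every successor in {t0, t3}} = {t2}
|Sat(AX (EG (full ∧ (AX (send ∨ wait)))))| = |{t2}| = 1.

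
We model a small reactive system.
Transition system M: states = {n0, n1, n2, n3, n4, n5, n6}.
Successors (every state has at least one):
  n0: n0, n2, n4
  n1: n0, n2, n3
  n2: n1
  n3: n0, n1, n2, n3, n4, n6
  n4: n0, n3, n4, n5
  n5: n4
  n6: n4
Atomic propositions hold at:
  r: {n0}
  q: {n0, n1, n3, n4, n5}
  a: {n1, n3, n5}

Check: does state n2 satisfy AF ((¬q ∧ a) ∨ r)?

Sat(¬q) = {n2, n6}
Sat(¬q ∧ a) = ∅
Sat((¬q ∧ a) ∨ r) = {n0}
AF ((¬q ∧ a) ∨ r): least fixpoint, start Z0 = {n0}, add states with every successor in Z. Already a fixed point.
Sat(AF ((¬q ∧ a) ∨ r)) = {n0}
n2 ∉ Sat(AF ((¬q ∧ a) ∨ r)) = {n0}, so the formula does not hold at n2.

No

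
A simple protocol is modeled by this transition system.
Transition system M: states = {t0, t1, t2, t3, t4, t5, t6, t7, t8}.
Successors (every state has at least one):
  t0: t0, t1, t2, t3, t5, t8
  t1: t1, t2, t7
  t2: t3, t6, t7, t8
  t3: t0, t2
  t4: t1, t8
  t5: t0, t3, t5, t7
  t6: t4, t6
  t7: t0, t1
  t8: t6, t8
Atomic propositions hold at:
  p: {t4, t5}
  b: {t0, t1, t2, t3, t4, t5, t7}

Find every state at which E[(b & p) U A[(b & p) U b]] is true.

Sat(b & p) = {t4, t5}
A[(b & p) U b]: least fixpoint, start Z0 = Sat(b) = {t0, t1, t2, t3, t4, t5, t7}, add states in Sat(b & p) with every successor in Z. Already a fixed point.
Sat(A[(b & p) U b]) = {t0, t1, t2, t3, t4, t5, t7}
E[(b & p) U A[(b & p) U b]]: least fixpoint, start Z0 = Sat(A[(b & p) U b]) = {t0, t1, t2, t3, t4, t5, t7}, add states in Sat(b & p) with some successor in Z. Already a fixed point.
Sat(E[(b & p) U A[(b & p) U b]]) = {t0, t1, t2, t3, t4, t5, t7}

{t0, t1, t2, t3, t4, t5, t7}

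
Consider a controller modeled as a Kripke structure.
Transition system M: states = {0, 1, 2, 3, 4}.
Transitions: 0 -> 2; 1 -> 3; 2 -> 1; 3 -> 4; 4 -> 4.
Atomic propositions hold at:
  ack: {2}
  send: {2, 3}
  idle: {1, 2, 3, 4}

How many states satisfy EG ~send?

1

Sat(~send) = {0, 1, 4}
EG ~send: greatest fixpoint, start Z0 = {0, 1, 4}, keep only states in Sat with some successor in Z. Z1 = {4}; fixed.
Sat(EG ~send) = {4}
|Sat(EG ~send)| = |{4}| = 1.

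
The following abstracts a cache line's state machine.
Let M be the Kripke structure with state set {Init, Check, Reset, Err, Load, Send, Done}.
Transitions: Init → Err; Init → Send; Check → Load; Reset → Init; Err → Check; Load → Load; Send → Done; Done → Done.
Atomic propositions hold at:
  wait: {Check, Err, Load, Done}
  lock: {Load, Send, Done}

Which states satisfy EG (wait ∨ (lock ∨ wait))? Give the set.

Sat(lock ∨ wait) = {Check, Err, Load, Send, Done}
Sat(wait ∨ (lock ∨ wait)) = {Check, Err, Load, Send, Done}
EG (wait ∨ (lock ∨ wait)): greatest fixpoint, start Z0 = {Check, Err, Load, Send, Done}, keep only states in Sat with some successor in Z. Already a fixed point.
Sat(EG (wait ∨ (lock ∨ wait))) = {Check, Err, Load, Send, Done}

{Check, Err, Load, Send, Done}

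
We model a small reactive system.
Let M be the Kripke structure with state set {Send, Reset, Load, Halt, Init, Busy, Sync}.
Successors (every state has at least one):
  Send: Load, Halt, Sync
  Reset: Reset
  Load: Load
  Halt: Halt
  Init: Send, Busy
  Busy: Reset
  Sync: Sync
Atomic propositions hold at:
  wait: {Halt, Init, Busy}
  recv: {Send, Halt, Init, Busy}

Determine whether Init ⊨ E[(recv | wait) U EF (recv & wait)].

Yes

Sat(recv | wait) = {Send, Halt, Init, Busy}
Sat(recv & wait) = {Halt, Init, Busy}
EF (recv & wait): least fixpoint, start Z0 = {Halt, Init, Busy}, add states with some successor in Z. Z1 = {Send, Halt, Init, Busy}; fixed.
Sat(EF (recv & wait)) = {Send, Halt, Init, Busy}
E[(recv | wait) U EF (recv & wait)]: least fixpoint, start Z0 = Sat(EF (recv & wait)) = {Send, Halt, Init, Busy}, add states in Sat(recv | wait) with some successor in Z. Already a fixed point.
Sat(E[(recv | wait) U EF (recv & wait)]) = {Send, Halt, Init, Busy}
Init ∈ Sat(E[(recv | wait) U EF (recv & wait)]) = {Send, Halt, Init, Busy}, so the formula holds at Init.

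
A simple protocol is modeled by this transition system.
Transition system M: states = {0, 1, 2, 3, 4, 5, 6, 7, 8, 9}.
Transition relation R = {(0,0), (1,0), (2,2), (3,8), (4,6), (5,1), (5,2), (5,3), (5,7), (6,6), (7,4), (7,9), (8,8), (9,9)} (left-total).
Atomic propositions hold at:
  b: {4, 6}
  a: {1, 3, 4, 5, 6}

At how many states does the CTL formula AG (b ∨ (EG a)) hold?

2

EG a: greatest fixpoint, start Z0 = {1, 3, 4, 5, 6}, keep only states in Sat with some successor in Z. Z1 = {4, 5, 6}; Z2 = {4, 6}; fixed.
Sat(EG a) = {4, 6}
Sat(b ∨ (EG a)) = {4, 6}
AG (b ∨ (EG a)): greatest fixpoint, start Z0 = {4, 6}, keep only states in Sat with every successor in Z. Already a fixed point.
Sat(AG (b ∨ (EG a))) = {4, 6}
|Sat(AG (b ∨ (EG a)))| = |{4, 6}| = 2.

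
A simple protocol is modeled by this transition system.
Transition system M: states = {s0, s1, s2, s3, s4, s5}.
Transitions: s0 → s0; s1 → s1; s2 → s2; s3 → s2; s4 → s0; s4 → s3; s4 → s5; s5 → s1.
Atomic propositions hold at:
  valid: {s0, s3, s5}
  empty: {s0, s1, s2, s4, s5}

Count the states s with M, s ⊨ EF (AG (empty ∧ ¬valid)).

Sat(¬valid) = {s1, s2, s4}
Sat(empty ∧ ¬valid) = {s1, s2, s4}
AG (empty ∧ ¬valid): greatest fixpoint, start Z0 = {s1, s2, s4}, keep only states in Sat with every successor in Z. Z1 = {s1, s2}; fixed.
Sat(AG (empty ∧ ¬valid)) = {s1, s2}
EF (AG (empty ∧ ¬valid)): least fixpoint, start Z0 = {s1, s2}, add states with some successor in Z. Z1 = {s1, s2, s3, s5}; Z2 = {s1, s2, s3, s4, s5}; fixed.
Sat(EF (AG (empty ∧ ¬valid))) = {s1, s2, s3, s4, s5}
|Sat(EF (AG (empty ∧ ¬valid)))| = |{s1, s2, s3, s4, s5}| = 5.

5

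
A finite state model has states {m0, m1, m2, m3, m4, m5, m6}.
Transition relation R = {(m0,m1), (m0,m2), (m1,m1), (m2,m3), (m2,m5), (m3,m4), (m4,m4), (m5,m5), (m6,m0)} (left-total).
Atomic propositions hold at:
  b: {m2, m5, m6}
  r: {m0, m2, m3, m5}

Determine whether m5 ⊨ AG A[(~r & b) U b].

Sat(~r) = {m1, m4, m6}
Sat(~r & b) = {m6}
A[(~r & b) U b]: least fixpoint, start Z0 = Sat(b) = {m2, m5, m6}, add states in Sat(~r & b) with every successor in Z. Already a fixed point.
Sat(A[(~r & b) U b]) = {m2, m5, m6}
AG A[(~r & b) U b]: greatest fixpoint, start Z0 = {m2, m5, m6}, keep only states in Sat with every successor in Z. Z1 = {m5}; fixed.
Sat(AG A[(~r & b) U b]) = {m5}
m5 ∈ Sat(AG A[(~r & b) U b]) = {m5}, so the formula holds at m5.

Yes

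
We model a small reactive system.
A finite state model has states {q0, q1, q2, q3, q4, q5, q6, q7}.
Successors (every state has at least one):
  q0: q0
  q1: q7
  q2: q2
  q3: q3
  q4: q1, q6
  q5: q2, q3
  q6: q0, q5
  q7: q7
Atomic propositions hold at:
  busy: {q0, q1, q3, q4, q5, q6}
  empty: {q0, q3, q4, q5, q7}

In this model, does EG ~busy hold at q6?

No

Sat(~busy) = {q2, q7}
EG ~busy: greatest fixpoint, start Z0 = {q2, q7}, keep only states in Sat with some successor in Z. Already a fixed point.
Sat(EG ~busy) = {q2, q7}
q6 ∉ Sat(EG ~busy) = {q2, q7}, so the formula does not hold at q6.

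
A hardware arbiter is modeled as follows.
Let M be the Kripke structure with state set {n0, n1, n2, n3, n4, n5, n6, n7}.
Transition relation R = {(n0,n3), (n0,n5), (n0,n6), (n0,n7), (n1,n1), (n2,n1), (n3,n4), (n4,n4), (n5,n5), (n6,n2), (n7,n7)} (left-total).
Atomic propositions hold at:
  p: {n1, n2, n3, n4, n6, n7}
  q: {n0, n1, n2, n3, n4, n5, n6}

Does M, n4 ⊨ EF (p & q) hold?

Yes

Sat(p & q) = {n1, n2, n3, n4, n6}
EF (p & q): least fixpoint, start Z0 = {n1, n2, n3, n4, n6}, add states with some successor in Z. Z1 = {n0, n1, n2, n3, n4, n6}; fixed.
Sat(EF (p & q)) = {n0, n1, n2, n3, n4, n6}
n4 ∈ Sat(EF (p & q)) = {n0, n1, n2, n3, n4, n6}, so the formula holds at n4.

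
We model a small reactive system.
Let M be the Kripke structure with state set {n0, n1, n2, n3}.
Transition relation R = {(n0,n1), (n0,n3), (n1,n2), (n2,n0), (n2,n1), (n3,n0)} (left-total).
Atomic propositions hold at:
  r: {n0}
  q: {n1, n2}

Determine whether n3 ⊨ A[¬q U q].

Sat(¬q) = {n0, n3}
A[¬q U q]: least fixpoint, start Z0 = Sat(q) = {n1, n2}, add states in Sat(¬q) with every successor in Z. Already a fixed point.
Sat(A[¬q U q]) = {n1, n2}
n3 ∉ Sat(A[¬q U q]) = {n1, n2}, so the formula does not hold at n3.

No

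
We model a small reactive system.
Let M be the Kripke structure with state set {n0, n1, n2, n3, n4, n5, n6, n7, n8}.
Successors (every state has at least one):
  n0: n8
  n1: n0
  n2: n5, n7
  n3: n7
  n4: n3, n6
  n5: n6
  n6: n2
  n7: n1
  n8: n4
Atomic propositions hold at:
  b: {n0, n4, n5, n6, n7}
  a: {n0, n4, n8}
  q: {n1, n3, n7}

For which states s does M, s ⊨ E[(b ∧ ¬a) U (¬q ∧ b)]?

{n0, n4, n5, n6}

Sat(¬a) = {n1, n2, n3, n5, n6, n7}
Sat(b ∧ ¬a) = {n5, n6, n7}
Sat(¬q) = {n0, n2, n4, n5, n6, n8}
Sat(¬q ∧ b) = {n0, n4, n5, n6}
E[(b ∧ ¬a) U (¬q ∧ b)]: least fixpoint, start Z0 = Sat((¬q ∧ b)) = {n0, n4, n5, n6}, add states in Sat(b ∧ ¬a) with some successor in Z. Already a fixed point.
Sat(E[(b ∧ ¬a) U (¬q ∧ b)]) = {n0, n4, n5, n6}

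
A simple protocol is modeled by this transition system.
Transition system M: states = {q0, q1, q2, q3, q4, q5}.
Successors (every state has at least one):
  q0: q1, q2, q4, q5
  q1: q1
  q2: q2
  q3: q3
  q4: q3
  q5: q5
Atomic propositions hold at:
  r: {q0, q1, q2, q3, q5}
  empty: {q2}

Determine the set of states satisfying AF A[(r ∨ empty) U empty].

{q2}

Sat(r ∨ empty) = {q0, q1, q2, q3, q5}
A[(r ∨ empty) U empty]: least fixpoint, start Z0 = Sat(empty) = {q2}, add states in Sat(r ∨ empty) with every successor in Z. Already a fixed point.
Sat(A[(r ∨ empty) U empty]) = {q2}
AF A[(r ∨ empty) U empty]: least fixpoint, start Z0 = {q2}, add states with every successor in Z. Already a fixed point.
Sat(AF A[(r ∨ empty) U empty]) = {q2}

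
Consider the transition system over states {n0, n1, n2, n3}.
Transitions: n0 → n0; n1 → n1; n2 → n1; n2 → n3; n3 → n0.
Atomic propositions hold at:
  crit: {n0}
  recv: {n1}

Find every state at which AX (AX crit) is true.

{n0, n3}

Sat(AX crit) = {s : every successor in {n0}} = {n0, n3}
Sat(AX (AX crit)) = {s : every successor in {n0, n3}} = {n0, n3}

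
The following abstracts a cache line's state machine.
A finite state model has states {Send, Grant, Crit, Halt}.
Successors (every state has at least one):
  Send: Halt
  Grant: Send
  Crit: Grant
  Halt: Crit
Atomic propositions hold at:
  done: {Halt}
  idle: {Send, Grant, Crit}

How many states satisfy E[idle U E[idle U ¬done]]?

3

Sat(¬done) = {Send, Grant, Crit}
E[idle U ¬done]: least fixpoint, start Z0 = Sat(¬done) = {Send, Grant, Crit}, add states in Sat(idle) with some successor in Z. Already a fixed point.
Sat(E[idle U ¬done]) = {Send, Grant, Crit}
E[idle U E[idle U ¬done]]: least fixpoint, start Z0 = Sat(E[idle U ¬done]) = {Send, Grant, Crit}, add states in Sat(idle) with some successor in Z. Already a fixed point.
Sat(E[idle U E[idle U ¬done]]) = {Send, Grant, Crit}
|Sat(E[idle U E[idle U ¬done]])| = |{Send, Grant, Crit}| = 3.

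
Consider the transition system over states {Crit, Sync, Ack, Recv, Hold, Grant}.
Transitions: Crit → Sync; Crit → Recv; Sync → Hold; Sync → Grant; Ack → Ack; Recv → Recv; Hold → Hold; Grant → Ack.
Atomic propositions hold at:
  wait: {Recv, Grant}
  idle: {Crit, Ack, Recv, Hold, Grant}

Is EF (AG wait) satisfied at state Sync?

No

AG wait: greatest fixpoint, start Z0 = {Recv, Grant}, keep only states in Sat with every successor in Z. Z1 = {Recv}; fixed.
Sat(AG wait) = {Recv}
EF (AG wait): least fixpoint, start Z0 = {Recv}, add states with some successor in Z. Z1 = {Crit, Recv}; fixed.
Sat(EF (AG wait)) = {Crit, Recv}
Sync ∉ Sat(EF (AG wait)) = {Crit, Recv}, so the formula does not hold at Sync.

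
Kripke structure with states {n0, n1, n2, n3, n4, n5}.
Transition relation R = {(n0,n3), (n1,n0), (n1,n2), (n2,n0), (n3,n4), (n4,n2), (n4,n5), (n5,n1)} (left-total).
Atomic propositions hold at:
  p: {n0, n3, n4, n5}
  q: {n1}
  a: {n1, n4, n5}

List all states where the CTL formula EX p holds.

Sat(EX p) = {s : some successor in {n0, n3, n4, n5}} = {n0, n1, n2, n3, n4}

{n0, n1, n2, n3, n4}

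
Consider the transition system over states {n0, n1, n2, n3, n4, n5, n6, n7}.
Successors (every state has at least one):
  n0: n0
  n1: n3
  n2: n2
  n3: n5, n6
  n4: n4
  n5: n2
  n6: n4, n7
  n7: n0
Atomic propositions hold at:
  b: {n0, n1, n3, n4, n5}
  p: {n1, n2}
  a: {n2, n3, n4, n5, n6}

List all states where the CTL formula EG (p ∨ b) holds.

{n0, n1, n2, n3, n4, n5}

Sat(p ∨ b) = {n0, n1, n2, n3, n4, n5}
EG (p ∨ b): greatest fixpoint, start Z0 = {n0, n1, n2, n3, n4, n5}, keep only states in Sat with some successor in Z. Already a fixed point.
Sat(EG (p ∨ b)) = {n0, n1, n2, n3, n4, n5}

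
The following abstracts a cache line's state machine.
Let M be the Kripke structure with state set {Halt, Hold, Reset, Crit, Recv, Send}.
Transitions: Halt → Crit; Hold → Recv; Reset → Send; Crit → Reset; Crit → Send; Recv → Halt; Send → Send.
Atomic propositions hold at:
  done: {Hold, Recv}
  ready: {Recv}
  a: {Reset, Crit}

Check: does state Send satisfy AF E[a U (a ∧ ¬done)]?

Sat(¬done) = {Halt, Reset, Crit, Send}
Sat(a ∧ ¬done) = {Reset, Crit}
E[a U (a ∧ ¬done)]: least fixpoint, start Z0 = Sat((a ∧ ¬done)) = {Reset, Crit}, add states in Sat(a) with some successor in Z. Already a fixed point.
Sat(E[a U (a ∧ ¬done)]) = {Reset, Crit}
AF E[a U (a ∧ ¬done)]: least fixpoint, start Z0 = {Reset, Crit}, add states with every successor in Z. Z1 = {Halt, Reset, Crit}; Z2 = {Halt, Reset, Crit, Recv}; Z3 = {Halt, Hold, Reset, Crit, Recv}; fixed.
Sat(AF E[a U (a ∧ ¬done)]) = {Halt, Hold, Reset, Crit, Recv}
Send ∉ Sat(AF E[a U (a ∧ ¬done)]) = {Halt, Hold, Reset, Crit, Recv}, so the formula does not hold at Send.

No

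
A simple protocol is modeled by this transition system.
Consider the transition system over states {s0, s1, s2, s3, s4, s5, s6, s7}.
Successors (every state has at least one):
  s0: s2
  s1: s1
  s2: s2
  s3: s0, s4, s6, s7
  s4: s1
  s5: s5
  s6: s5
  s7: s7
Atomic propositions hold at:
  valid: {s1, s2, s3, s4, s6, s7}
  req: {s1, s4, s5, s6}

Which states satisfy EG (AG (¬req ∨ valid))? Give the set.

Sat(¬req) = {s0, s2, s3, s7}
Sat(¬req ∨ valid) = {s0, s1, s2, s3, s4, s6, s7}
AG (¬req ∨ valid): greatest fixpoint, start Z0 = {s0, s1, s2, s3, s4, s6, s7}, keep only states in Sat with every successor in Z. Z1 = {s0, s1, s2, s3, s4, s7}; Z2 = {s0, s1, s2, s4, s7}; fixed.
Sat(AG (¬req ∨ valid)) = {s0, s1, s2, s4, s7}
EG (AG (¬req ∨ valid)): greatest fixpoint, start Z0 = {s0, s1, s2, s4, s7}, keep only states in Sat with some successor in Z. Already a fixed point.
Sat(EG (AG (¬req ∨ valid))) = {s0, s1, s2, s4, s7}

{s0, s1, s2, s4, s7}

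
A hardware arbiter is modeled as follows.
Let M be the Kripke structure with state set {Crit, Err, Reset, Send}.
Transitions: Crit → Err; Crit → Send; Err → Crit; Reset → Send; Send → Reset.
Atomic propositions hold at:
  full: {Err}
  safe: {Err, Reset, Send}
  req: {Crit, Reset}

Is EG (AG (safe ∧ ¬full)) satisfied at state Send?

Sat(¬full) = {Crit, Reset, Send}
Sat(safe ∧ ¬full) = {Reset, Send}
AG (safe ∧ ¬full): greatest fixpoint, start Z0 = {Reset, Send}, keep only states in Sat with every successor in Z. Already a fixed point.
Sat(AG (safe ∧ ¬full)) = {Reset, Send}
EG (AG (safe ∧ ¬full)): greatest fixpoint, start Z0 = {Reset, Send}, keep only states in Sat with some successor in Z. Already a fixed point.
Sat(EG (AG (safe ∧ ¬full))) = {Reset, Send}
Send ∈ Sat(EG (AG (safe ∧ ¬full))) = {Reset, Send}, so the formula holds at Send.

Yes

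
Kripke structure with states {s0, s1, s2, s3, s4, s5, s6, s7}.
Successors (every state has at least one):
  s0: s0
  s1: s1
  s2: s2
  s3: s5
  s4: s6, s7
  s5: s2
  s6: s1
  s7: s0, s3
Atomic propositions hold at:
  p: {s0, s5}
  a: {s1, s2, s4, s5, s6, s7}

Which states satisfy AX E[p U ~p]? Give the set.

Sat(~p) = {s1, s2, s3, s4, s6, s7}
E[p U ~p]: least fixpoint, start Z0 = Sat(~p) = {s1, s2, s3, s4, s6, s7}, add states in Sat(p) with some successor in Z. Z1 = {s1, s2, s3, s4, s5, s6, s7}; fixed.
Sat(E[p U ~p]) = {s1, s2, s3, s4, s5, s6, s7}
Sat(AX E[p U ~p]) = {s : every successor in {s1, s2, s3, s4, s5, s6, s7}} = {s1, s2, s3, s4, s5, s6}

{s1, s2, s3, s4, s5, s6}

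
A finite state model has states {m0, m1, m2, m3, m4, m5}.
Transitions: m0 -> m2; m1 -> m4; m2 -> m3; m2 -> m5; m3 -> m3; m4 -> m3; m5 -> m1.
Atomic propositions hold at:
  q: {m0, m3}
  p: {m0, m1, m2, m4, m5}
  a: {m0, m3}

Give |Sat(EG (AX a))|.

Sat(AX a) = {s : every successor in {m0, m3}} = {m3, m4}
EG (AX a): greatest fixpoint, start Z0 = {m3, m4}, keep only states in Sat with some successor in Z. Already a fixed point.
Sat(EG (AX a)) = {m3, m4}
|Sat(EG (AX a))| = |{m3, m4}| = 2.

2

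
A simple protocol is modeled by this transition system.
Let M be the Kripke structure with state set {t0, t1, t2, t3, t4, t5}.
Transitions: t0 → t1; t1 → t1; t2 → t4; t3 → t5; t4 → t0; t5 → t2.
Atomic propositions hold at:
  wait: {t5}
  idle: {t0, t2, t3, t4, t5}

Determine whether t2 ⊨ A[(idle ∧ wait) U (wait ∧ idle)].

No

Sat(idle ∧ wait) = {t5}
Sat(wait ∧ idle) = {t5}
A[(idle ∧ wait) U (wait ∧ idle)]: least fixpoint, start Z0 = Sat((wait ∧ idle)) = {t5}, add states in Sat(idle ∧ wait) with every successor in Z. Already a fixed point.
Sat(A[(idle ∧ wait) U (wait ∧ idle)]) = {t5}
t2 ∉ Sat(A[(idle ∧ wait) U (wait ∧ idle)]) = {t5}, so the formula does not hold at t2.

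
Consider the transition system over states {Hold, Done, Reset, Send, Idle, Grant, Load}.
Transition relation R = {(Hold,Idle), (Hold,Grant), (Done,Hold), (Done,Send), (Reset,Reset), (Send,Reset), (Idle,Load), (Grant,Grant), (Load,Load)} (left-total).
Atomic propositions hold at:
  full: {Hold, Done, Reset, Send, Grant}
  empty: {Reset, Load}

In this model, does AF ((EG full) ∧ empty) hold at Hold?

No

EG full: greatest fixpoint, start Z0 = {Hold, Done, Reset, Send, Grant}, keep only states in Sat with some successor in Z. Already a fixed point.
Sat(EG full) = {Hold, Done, Reset, Send, Grant}
Sat((EG full) ∧ empty) = {Reset}
AF ((EG full) ∧ empty): least fixpoint, start Z0 = {Reset}, add states with every successor in Z. Z1 = {Reset, Send}; fixed.
Sat(AF ((EG full) ∧ empty)) = {Reset, Send}
Hold ∉ Sat(AF ((EG full) ∧ empty)) = {Reset, Send}, so the formula does not hold at Hold.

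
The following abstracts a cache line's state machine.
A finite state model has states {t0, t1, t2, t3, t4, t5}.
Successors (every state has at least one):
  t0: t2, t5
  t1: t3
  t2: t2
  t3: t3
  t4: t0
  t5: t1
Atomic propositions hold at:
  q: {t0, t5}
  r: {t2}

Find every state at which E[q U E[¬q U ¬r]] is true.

{t0, t1, t3, t4, t5}

Sat(¬q) = {t1, t2, t3, t4}
Sat(¬r) = {t0, t1, t3, t4, t5}
E[¬q U ¬r]: least fixpoint, start Z0 = Sat(¬r) = {t0, t1, t3, t4, t5}, add states in Sat(¬q) with some successor in Z. Already a fixed point.
Sat(E[¬q U ¬r]) = {t0, t1, t3, t4, t5}
E[q U E[¬q U ¬r]]: least fixpoint, start Z0 = Sat(E[¬q U ¬r]) = {t0, t1, t3, t4, t5}, add states in Sat(q) with some successor in Z. Already a fixed point.
Sat(E[q U E[¬q U ¬r]]) = {t0, t1, t3, t4, t5}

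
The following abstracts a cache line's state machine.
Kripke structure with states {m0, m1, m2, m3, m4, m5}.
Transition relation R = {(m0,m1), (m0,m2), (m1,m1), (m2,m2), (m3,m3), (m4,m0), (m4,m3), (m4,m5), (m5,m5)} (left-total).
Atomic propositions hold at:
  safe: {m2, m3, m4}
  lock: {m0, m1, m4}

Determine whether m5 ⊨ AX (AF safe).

AF safe: least fixpoint, start Z0 = {m2, m3, m4}, add states with every successor in Z. Already a fixed point.
Sat(AF safe) = {m2, m3, m4}
Sat(AX (AF safe)) = {s : every successor in {m2, m3, m4}} = {m2, m3}
m5 ∉ Sat(AX (AF safe)) = {m2, m3}, so the formula does not hold at m5.

No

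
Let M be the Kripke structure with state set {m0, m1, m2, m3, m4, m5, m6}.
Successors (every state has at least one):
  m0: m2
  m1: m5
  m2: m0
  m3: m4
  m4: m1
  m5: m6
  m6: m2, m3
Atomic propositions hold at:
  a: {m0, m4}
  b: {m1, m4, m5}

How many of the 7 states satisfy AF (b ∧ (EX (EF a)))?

4

EF a: least fixpoint, start Z0 = {m0, m4}, add states with some successor in Z. Z1 = {m0, m2, m3, m4}; Z2 = {m0, m2, m3, m4, m6}; Z3 = {m0, m2, m3, m4, m5, m6}; Z4 = {m0, m1, m2, m3, m4, m5, m6}; fixed.
Sat(EF a) = {m0, m1, m2, m3, m4, m5, m6}
Sat(EX (EF a)) = {s : some successor in {m0, m1, m2, m3, m4, m5, m6}} = {m0, m1, m2, m3, m4, m5, m6}
Sat(b ∧ (EX (EF a))) = {m1, m4, m5}
AF (b ∧ (EX (EF a))): least fixpoint, start Z0 = {m1, m4, m5}, add states with every successor in Z. Z1 = {m1, m3, m4, m5}; fixed.
Sat(AF (b ∧ (EX (EF a)))) = {m1, m3, m4, m5}
|Sat(AF (b ∧ (EX (EF a))))| = |{m1, m3, m4, m5}| = 4.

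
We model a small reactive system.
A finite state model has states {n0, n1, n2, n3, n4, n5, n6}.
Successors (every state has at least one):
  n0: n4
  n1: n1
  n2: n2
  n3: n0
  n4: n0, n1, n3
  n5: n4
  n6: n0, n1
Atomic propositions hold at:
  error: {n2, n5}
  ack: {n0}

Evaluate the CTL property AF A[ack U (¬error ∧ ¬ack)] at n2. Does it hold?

Sat(¬error) = {n0, n1, n3, n4, n6}
Sat(¬ack) = {n1, n2, n3, n4, n5, n6}
Sat(¬error ∧ ¬ack) = {n1, n3, n4, n6}
A[ack U (¬error ∧ ¬ack)]: least fixpoint, start Z0 = Sat((¬error ∧ ¬ack)) = {n1, n3, n4, n6}, add states in Sat(ack) with every successor in Z. Z1 = {n0, n1, n3, n4, n6}; fixed.
Sat(A[ack U (¬error ∧ ¬ack)]) = {n0, n1, n3, n4, n6}
AF A[ack U (¬error ∧ ¬ack)]: least fixpoint, start Z0 = {n0, n1, n3, n4, n6}, add states with every successor in Z. Z1 = {n0, n1, n3, n4, n5, n6}; fixed.
Sat(AF A[ack U (¬error ∧ ¬ack)]) = {n0, n1, n3, n4, n5, n6}
n2 ∉ Sat(AF A[ack U (¬error ∧ ¬ack)]) = {n0, n1, n3, n4, n5, n6}, so the formula does not hold at n2.

No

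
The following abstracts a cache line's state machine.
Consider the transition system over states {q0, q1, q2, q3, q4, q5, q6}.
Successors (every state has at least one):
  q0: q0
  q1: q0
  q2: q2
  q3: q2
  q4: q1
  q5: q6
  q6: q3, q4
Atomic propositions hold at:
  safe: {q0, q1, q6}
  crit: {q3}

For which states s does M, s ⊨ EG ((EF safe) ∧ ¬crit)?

EF safe: least fixpoint, start Z0 = {q0, q1, q6}, add states with some successor in Z. Z1 = {q0, q1, q4, q5, q6}; fixed.
Sat(EF safe) = {q0, q1, q4, q5, q6}
Sat(¬crit) = {q0, q1, q2, q4, q5, q6}
Sat((EF safe) ∧ ¬crit) = {q0, q1, q4, q5, q6}
EG ((EF safe) ∧ ¬crit): greatest fixpoint, start Z0 = {q0, q1, q4, q5, q6}, keep only states in Sat with some successor in Z. Already a fixed point.
Sat(EG ((EF safe) ∧ ¬crit)) = {q0, q1, q4, q5, q6}

{q0, q1, q4, q5, q6}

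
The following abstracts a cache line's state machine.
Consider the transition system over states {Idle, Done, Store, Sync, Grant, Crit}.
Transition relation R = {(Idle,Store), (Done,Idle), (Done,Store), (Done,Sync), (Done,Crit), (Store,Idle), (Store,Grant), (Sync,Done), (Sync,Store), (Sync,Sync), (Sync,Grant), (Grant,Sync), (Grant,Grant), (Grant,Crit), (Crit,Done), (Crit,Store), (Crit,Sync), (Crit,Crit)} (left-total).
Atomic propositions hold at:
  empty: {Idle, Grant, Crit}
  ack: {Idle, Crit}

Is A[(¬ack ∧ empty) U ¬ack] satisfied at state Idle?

Sat(¬ack) = {Done, Store, Sync, Grant}
Sat(¬ack ∧ empty) = {Grant}
A[(¬ack ∧ empty) U ¬ack]: least fixpoint, start Z0 = Sat(¬ack) = {Done, Store, Sync, Grant}, add states in Sat(¬ack ∧ empty) with every successor in Z. Already a fixed point.
Sat(A[(¬ack ∧ empty) U ¬ack]) = {Done, Store, Sync, Grant}
Idle ∉ Sat(A[(¬ack ∧ empty) U ¬ack]) = {Done, Store, Sync, Grant}, so the formula does not hold at Idle.

No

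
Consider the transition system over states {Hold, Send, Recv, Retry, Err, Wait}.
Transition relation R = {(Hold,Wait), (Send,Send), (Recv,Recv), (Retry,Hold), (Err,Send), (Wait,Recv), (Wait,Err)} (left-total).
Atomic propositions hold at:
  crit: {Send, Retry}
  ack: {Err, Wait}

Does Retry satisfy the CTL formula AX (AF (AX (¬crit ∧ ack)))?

Yes

Sat(¬crit) = {Hold, Recv, Err, Wait}
Sat(¬crit ∧ ack) = {Err, Wait}
Sat(AX (¬crit ∧ ack)) = {s : every successor in {Err, Wait}} = {Hold}
AF (AX (¬crit ∧ ack)): least fixpoint, start Z0 = {Hold}, add states with every successor in Z. Z1 = {Hold, Retry}; fixed.
Sat(AF (AX (¬crit ∧ ack))) = {Hold, Retry}
Sat(AX (AF (AX (¬crit ∧ ack)))) = {s : every successor in {Hold, Retry}} = {Retry}
Retry ∈ Sat(AX (AF (AX (¬crit ∧ ack)))) = {Retry}, so the formula holds at Retry.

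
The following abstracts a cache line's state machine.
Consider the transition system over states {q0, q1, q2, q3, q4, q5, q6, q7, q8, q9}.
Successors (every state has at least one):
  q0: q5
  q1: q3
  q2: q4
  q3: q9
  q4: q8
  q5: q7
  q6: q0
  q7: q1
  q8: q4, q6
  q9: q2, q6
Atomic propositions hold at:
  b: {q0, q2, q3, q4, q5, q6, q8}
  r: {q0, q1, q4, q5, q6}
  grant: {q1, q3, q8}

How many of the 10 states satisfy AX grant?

Sat(AX grant) = {s : every successor in {q1, q3, q8}} = {q1, q4, q7}
|Sat(AX grant)| = |{q1, q4, q7}| = 3.

3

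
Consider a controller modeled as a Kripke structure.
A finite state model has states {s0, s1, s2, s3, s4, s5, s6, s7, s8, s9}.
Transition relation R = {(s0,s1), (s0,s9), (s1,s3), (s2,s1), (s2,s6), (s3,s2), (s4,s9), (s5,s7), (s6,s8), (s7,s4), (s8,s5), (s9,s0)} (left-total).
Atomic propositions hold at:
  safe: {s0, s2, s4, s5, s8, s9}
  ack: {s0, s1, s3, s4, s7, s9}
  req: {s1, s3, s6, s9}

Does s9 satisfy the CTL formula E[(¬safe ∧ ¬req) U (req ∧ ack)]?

Yes

Sat(¬safe) = {s1, s3, s6, s7}
Sat(¬req) = {s0, s2, s4, s5, s7, s8}
Sat(¬safe ∧ ¬req) = {s7}
Sat(req ∧ ack) = {s1, s3, s9}
E[(¬safe ∧ ¬req) U (req ∧ ack)]: least fixpoint, start Z0 = Sat((req ∧ ack)) = {s1, s3, s9}, add states in Sat(¬safe ∧ ¬req) with some successor in Z. Already a fixed point.
Sat(E[(¬safe ∧ ¬req) U (req ∧ ack)]) = {s1, s3, s9}
s9 ∈ Sat(E[(¬safe ∧ ¬req) U (req ∧ ack)]) = {s1, s3, s9}, so the formula holds at s9.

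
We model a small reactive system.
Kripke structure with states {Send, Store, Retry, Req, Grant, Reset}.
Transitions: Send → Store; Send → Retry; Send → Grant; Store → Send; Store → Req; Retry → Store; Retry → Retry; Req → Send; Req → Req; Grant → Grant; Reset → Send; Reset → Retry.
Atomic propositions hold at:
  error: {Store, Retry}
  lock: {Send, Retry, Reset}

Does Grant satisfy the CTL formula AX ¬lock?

Sat(¬lock) = {Store, Req, Grant}
Sat(AX ¬lock) = {s : every successor in {Store, Req, Grant}} = {Grant}
Grant ∈ Sat(AX ¬lock) = {Grant}, so the formula holds at Grant.

Yes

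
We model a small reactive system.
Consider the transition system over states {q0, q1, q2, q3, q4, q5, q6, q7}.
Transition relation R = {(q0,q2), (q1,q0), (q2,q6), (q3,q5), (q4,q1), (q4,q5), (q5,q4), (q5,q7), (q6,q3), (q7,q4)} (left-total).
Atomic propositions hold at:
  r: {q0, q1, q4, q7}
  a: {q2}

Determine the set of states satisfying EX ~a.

Sat(~a) = {q0, q1, q3, q4, q5, q6, q7}
Sat(EX ~a) = {s : some successor in {q0, q1, q3, q4, q5, q6, q7}} = {q1, q2, q3, q4, q5, q6, q7}

{q1, q2, q3, q4, q5, q6, q7}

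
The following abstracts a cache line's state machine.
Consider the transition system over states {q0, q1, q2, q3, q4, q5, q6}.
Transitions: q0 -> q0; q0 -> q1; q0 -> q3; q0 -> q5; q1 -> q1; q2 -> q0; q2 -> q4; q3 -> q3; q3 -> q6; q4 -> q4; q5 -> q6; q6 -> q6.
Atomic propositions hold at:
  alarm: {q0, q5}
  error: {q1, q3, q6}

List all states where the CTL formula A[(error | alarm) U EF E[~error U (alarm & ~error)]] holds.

Sat(error | alarm) = {q0, q1, q3, q5, q6}
Sat(~error) = {q0, q2, q4, q5}
Sat(alarm & ~error) = {q0, q5}
E[~error U (alarm & ~error)]: least fixpoint, start Z0 = Sat((alarm & ~error)) = {q0, q5}, add states in Sat(~error) with some successor in Z. Z1 = {q0, q2, q5}; fixed.
Sat(E[~error U (alarm & ~error)]) = {q0, q2, q5}
EF E[~error U (alarm & ~error)]: least fixpoint, start Z0 = {q0, q2, q5}, add states with some successor in Z. Already a fixed point.
Sat(EF E[~error U (alarm & ~error)]) = {q0, q2, q5}
A[(error | alarm) U EF E[~error U (alarm & ~error)]]: least fixpoint, start Z0 = Sat(EF E[~error U (alarm & ~error)]) = {q0, q2, q5}, add states in Sat(error | alarm) with every successor in Z. Already a fixed point.
Sat(A[(error | alarm) U EF E[~error U (alarm & ~error)]]) = {q0, q2, q5}

{q0, q2, q5}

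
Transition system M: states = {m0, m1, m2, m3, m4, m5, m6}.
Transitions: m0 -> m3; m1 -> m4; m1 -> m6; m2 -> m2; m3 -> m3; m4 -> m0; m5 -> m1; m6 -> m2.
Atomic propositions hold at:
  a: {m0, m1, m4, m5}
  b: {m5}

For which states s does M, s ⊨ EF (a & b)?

Sat(a & b) = {m5}
EF (a & b): least fixpoint, start Z0 = {m5}, add states with some successor in Z. Already a fixed point.
Sat(EF (a & b)) = {m5}

{m5}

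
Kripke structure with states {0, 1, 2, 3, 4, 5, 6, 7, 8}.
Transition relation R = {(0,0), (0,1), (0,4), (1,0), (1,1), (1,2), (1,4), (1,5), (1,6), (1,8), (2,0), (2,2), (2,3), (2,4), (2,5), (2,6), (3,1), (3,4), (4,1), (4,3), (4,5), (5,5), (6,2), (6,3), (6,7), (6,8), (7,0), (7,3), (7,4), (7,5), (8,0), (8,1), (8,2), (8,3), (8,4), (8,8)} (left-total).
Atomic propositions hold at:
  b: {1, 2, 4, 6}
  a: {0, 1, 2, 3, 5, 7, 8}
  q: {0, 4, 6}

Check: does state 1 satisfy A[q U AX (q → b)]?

Sat(q → b) = {1, 2, 3, 4, 5, 6, 7, 8}
Sat(AX (q → b)) = {s : every successor in {1, 2, 3, 4, 5, 6, 7, 8}} = {3, 4, 5, 6}
A[q U AX (q → b)]: least fixpoint, start Z0 = Sat(AX (q → b)) = {3, 4, 5, 6}, add states in Sat(q) with every successor in Z. Already a fixed point.
Sat(A[q U AX (q → b)]) = {3, 4, 5, 6}
1 ∉ Sat(A[q U AX (q → b)]) = {3, 4, 5, 6}, so the formula does not hold at 1.

No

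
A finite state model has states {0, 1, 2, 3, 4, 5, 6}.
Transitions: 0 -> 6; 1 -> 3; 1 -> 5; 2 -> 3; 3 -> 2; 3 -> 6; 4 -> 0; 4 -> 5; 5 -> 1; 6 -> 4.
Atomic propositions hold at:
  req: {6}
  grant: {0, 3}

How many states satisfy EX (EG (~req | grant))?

6

Sat(~req) = {0, 1, 2, 3, 4, 5}
Sat(~req | grant) = {0, 1, 2, 3, 4, 5}
EG (~req | grant): greatest fixpoint, start Z0 = {0, 1, 2, 3, 4, 5}, keep only states in Sat with some successor in Z. Z1 = {1, 2, 3, 4, 5}; fixed.
Sat(EG (~req | grant)) = {1, 2, 3, 4, 5}
Sat(EX (EG (~req | grant))) = {s : some successor in {1, 2, 3, 4, 5}} = {1, 2, 3, 4, 5, 6}
|Sat(EX (EG (~req | grant)))| = |{1, 2, 3, 4, 5, 6}| = 6.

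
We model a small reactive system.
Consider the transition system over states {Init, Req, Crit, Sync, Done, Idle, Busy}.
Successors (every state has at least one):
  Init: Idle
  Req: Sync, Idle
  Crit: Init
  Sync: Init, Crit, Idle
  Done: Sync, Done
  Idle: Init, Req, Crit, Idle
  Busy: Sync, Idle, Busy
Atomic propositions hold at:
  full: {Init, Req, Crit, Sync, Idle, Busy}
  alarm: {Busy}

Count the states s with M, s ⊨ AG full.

6

AG full: greatest fixpoint, start Z0 = {Init, Req, Crit, Sync, Idle, Busy}, keep only states in Sat with every successor in Z. Already a fixed point.
Sat(AG full) = {Init, Req, Crit, Sync, Idle, Busy}
|Sat(AG full)| = |{Init, Req, Crit, Sync, Idle, Busy}| = 6.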